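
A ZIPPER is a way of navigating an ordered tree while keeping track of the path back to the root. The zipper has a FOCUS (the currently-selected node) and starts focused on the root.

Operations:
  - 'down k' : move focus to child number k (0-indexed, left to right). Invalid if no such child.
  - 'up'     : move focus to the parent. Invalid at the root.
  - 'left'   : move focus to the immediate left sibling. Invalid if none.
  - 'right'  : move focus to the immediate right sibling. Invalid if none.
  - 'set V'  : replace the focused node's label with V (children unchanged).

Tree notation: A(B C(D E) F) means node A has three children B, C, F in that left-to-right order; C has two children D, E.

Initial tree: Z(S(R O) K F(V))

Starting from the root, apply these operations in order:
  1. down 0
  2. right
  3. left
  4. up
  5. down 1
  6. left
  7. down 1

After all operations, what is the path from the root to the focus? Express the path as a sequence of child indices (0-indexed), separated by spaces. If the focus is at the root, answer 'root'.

Answer: 0 1

Derivation:
Step 1 (down 0): focus=S path=0 depth=1 children=['R', 'O'] left=[] right=['K', 'F'] parent=Z
Step 2 (right): focus=K path=1 depth=1 children=[] left=['S'] right=['F'] parent=Z
Step 3 (left): focus=S path=0 depth=1 children=['R', 'O'] left=[] right=['K', 'F'] parent=Z
Step 4 (up): focus=Z path=root depth=0 children=['S', 'K', 'F'] (at root)
Step 5 (down 1): focus=K path=1 depth=1 children=[] left=['S'] right=['F'] parent=Z
Step 6 (left): focus=S path=0 depth=1 children=['R', 'O'] left=[] right=['K', 'F'] parent=Z
Step 7 (down 1): focus=O path=0/1 depth=2 children=[] left=['R'] right=[] parent=S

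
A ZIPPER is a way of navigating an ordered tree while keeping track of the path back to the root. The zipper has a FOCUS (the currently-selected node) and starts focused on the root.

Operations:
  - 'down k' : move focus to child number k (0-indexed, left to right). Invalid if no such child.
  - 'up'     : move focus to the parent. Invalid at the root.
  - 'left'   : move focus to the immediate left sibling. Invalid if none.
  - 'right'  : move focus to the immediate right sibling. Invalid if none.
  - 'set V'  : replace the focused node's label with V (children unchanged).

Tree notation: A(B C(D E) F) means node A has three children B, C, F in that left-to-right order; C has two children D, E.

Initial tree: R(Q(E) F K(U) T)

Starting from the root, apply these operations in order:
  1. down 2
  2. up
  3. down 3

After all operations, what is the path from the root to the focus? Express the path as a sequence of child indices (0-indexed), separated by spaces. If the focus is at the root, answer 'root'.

Answer: 3

Derivation:
Step 1 (down 2): focus=K path=2 depth=1 children=['U'] left=['Q', 'F'] right=['T'] parent=R
Step 2 (up): focus=R path=root depth=0 children=['Q', 'F', 'K', 'T'] (at root)
Step 3 (down 3): focus=T path=3 depth=1 children=[] left=['Q', 'F', 'K'] right=[] parent=R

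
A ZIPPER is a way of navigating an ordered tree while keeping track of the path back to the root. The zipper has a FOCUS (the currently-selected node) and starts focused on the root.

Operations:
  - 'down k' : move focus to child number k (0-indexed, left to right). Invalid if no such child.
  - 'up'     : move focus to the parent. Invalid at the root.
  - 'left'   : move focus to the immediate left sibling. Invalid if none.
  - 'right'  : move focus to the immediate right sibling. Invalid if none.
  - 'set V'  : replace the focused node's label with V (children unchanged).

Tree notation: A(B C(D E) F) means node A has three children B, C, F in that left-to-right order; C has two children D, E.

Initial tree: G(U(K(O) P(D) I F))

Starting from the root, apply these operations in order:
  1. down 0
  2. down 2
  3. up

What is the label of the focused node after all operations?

Step 1 (down 0): focus=U path=0 depth=1 children=['K', 'P', 'I', 'F'] left=[] right=[] parent=G
Step 2 (down 2): focus=I path=0/2 depth=2 children=[] left=['K', 'P'] right=['F'] parent=U
Step 3 (up): focus=U path=0 depth=1 children=['K', 'P', 'I', 'F'] left=[] right=[] parent=G

Answer: U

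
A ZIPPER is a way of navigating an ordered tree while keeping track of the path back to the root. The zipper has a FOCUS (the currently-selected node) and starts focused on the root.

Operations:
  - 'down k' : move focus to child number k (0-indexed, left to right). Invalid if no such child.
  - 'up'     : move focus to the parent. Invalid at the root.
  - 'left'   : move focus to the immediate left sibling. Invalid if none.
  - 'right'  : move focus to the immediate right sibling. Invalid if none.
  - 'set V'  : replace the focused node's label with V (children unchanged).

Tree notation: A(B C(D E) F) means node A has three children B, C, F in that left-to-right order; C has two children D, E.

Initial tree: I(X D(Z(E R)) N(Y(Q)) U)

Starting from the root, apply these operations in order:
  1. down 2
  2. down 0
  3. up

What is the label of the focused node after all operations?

Answer: N

Derivation:
Step 1 (down 2): focus=N path=2 depth=1 children=['Y'] left=['X', 'D'] right=['U'] parent=I
Step 2 (down 0): focus=Y path=2/0 depth=2 children=['Q'] left=[] right=[] parent=N
Step 3 (up): focus=N path=2 depth=1 children=['Y'] left=['X', 'D'] right=['U'] parent=I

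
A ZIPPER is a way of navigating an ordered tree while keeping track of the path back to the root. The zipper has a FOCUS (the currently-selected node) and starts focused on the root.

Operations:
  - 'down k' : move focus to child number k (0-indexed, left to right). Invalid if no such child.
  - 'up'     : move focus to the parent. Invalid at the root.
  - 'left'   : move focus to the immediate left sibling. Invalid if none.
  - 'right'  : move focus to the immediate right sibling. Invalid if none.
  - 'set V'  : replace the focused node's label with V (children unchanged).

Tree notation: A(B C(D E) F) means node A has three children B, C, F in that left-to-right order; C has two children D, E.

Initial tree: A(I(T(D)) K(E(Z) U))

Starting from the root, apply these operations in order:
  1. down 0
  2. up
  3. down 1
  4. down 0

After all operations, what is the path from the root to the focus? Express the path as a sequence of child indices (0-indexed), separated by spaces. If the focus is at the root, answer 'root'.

Answer: 1 0

Derivation:
Step 1 (down 0): focus=I path=0 depth=1 children=['T'] left=[] right=['K'] parent=A
Step 2 (up): focus=A path=root depth=0 children=['I', 'K'] (at root)
Step 3 (down 1): focus=K path=1 depth=1 children=['E', 'U'] left=['I'] right=[] parent=A
Step 4 (down 0): focus=E path=1/0 depth=2 children=['Z'] left=[] right=['U'] parent=K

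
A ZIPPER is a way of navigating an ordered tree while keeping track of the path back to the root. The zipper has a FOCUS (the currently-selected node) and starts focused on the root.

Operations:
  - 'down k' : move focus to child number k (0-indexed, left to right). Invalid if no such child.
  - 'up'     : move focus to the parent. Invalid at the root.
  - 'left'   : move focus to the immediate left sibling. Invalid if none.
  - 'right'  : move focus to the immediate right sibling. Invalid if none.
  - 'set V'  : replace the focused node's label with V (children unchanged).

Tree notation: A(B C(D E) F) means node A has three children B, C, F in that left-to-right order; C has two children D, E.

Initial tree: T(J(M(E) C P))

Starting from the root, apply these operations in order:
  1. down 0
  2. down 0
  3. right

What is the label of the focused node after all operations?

Step 1 (down 0): focus=J path=0 depth=1 children=['M', 'C', 'P'] left=[] right=[] parent=T
Step 2 (down 0): focus=M path=0/0 depth=2 children=['E'] left=[] right=['C', 'P'] parent=J
Step 3 (right): focus=C path=0/1 depth=2 children=[] left=['M'] right=['P'] parent=J

Answer: C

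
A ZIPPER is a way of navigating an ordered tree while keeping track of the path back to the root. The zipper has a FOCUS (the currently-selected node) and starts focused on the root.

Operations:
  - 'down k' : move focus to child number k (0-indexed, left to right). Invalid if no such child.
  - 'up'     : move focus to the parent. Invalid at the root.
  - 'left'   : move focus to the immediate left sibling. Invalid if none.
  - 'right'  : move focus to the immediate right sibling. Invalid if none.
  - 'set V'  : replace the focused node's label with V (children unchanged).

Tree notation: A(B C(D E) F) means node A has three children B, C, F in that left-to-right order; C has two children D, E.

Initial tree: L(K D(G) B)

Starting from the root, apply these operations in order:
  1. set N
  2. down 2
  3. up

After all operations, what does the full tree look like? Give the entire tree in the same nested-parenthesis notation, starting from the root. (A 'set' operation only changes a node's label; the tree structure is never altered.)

Step 1 (set N): focus=N path=root depth=0 children=['K', 'D', 'B'] (at root)
Step 2 (down 2): focus=B path=2 depth=1 children=[] left=['K', 'D'] right=[] parent=N
Step 3 (up): focus=N path=root depth=0 children=['K', 'D', 'B'] (at root)

Answer: N(K D(G) B)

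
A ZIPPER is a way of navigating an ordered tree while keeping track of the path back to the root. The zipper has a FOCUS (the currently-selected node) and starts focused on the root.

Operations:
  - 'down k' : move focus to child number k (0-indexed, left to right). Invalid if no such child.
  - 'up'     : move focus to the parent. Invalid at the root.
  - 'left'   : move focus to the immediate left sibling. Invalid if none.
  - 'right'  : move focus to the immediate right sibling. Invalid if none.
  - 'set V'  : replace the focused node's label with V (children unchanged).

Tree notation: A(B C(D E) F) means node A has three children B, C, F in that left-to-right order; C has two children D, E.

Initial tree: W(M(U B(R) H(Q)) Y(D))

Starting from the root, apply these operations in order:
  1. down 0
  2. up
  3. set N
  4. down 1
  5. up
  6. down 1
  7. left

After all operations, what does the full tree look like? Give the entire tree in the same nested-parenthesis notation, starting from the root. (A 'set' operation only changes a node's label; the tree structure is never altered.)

Answer: N(M(U B(R) H(Q)) Y(D))

Derivation:
Step 1 (down 0): focus=M path=0 depth=1 children=['U', 'B', 'H'] left=[] right=['Y'] parent=W
Step 2 (up): focus=W path=root depth=0 children=['M', 'Y'] (at root)
Step 3 (set N): focus=N path=root depth=0 children=['M', 'Y'] (at root)
Step 4 (down 1): focus=Y path=1 depth=1 children=['D'] left=['M'] right=[] parent=N
Step 5 (up): focus=N path=root depth=0 children=['M', 'Y'] (at root)
Step 6 (down 1): focus=Y path=1 depth=1 children=['D'] left=['M'] right=[] parent=N
Step 7 (left): focus=M path=0 depth=1 children=['U', 'B', 'H'] left=[] right=['Y'] parent=N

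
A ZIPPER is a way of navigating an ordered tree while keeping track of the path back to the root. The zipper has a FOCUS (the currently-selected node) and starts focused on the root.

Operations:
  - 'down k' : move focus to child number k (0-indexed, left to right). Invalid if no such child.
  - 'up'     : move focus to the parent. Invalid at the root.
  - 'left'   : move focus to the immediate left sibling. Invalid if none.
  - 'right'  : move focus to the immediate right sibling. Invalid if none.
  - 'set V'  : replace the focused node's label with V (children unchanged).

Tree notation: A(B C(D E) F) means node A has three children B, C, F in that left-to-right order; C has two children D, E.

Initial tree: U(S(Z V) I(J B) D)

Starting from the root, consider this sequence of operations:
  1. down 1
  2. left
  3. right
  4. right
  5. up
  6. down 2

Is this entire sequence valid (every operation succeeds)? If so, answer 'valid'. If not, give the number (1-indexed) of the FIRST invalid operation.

Step 1 (down 1): focus=I path=1 depth=1 children=['J', 'B'] left=['S'] right=['D'] parent=U
Step 2 (left): focus=S path=0 depth=1 children=['Z', 'V'] left=[] right=['I', 'D'] parent=U
Step 3 (right): focus=I path=1 depth=1 children=['J', 'B'] left=['S'] right=['D'] parent=U
Step 4 (right): focus=D path=2 depth=1 children=[] left=['S', 'I'] right=[] parent=U
Step 5 (up): focus=U path=root depth=0 children=['S', 'I', 'D'] (at root)
Step 6 (down 2): focus=D path=2 depth=1 children=[] left=['S', 'I'] right=[] parent=U

Answer: valid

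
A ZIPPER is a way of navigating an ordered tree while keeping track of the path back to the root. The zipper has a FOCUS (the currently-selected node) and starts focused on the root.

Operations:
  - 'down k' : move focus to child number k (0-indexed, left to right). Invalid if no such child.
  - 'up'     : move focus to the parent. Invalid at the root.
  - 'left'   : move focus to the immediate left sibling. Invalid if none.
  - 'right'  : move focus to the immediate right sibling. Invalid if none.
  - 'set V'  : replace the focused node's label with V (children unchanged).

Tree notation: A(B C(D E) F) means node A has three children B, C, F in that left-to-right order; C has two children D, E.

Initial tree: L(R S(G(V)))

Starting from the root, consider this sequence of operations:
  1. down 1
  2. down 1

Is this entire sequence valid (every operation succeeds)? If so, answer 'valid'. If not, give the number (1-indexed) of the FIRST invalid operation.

Answer: 2

Derivation:
Step 1 (down 1): focus=S path=1 depth=1 children=['G'] left=['R'] right=[] parent=L
Step 2 (down 1): INVALID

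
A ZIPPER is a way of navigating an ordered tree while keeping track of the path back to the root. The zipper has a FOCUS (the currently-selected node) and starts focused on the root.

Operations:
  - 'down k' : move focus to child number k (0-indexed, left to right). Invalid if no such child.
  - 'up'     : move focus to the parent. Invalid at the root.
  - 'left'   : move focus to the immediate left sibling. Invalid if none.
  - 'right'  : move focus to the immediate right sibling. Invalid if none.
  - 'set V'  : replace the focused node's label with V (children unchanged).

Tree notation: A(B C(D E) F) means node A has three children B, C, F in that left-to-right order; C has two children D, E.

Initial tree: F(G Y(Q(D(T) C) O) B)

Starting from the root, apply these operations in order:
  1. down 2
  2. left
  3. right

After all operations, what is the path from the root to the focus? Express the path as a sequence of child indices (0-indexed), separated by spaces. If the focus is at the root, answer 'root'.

Answer: 2

Derivation:
Step 1 (down 2): focus=B path=2 depth=1 children=[] left=['G', 'Y'] right=[] parent=F
Step 2 (left): focus=Y path=1 depth=1 children=['Q', 'O'] left=['G'] right=['B'] parent=F
Step 3 (right): focus=B path=2 depth=1 children=[] left=['G', 'Y'] right=[] parent=F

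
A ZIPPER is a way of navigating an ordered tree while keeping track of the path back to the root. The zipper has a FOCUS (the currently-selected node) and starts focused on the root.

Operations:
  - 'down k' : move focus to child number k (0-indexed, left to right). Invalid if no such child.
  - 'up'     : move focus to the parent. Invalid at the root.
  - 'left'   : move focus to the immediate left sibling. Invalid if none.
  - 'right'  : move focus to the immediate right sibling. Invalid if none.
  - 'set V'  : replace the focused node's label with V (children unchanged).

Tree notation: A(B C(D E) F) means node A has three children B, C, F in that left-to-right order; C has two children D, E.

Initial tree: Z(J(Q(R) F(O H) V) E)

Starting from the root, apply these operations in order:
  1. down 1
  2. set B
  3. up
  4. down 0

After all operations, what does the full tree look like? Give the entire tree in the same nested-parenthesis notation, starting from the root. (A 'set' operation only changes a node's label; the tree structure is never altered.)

Step 1 (down 1): focus=E path=1 depth=1 children=[] left=['J'] right=[] parent=Z
Step 2 (set B): focus=B path=1 depth=1 children=[] left=['J'] right=[] parent=Z
Step 3 (up): focus=Z path=root depth=0 children=['J', 'B'] (at root)
Step 4 (down 0): focus=J path=0 depth=1 children=['Q', 'F', 'V'] left=[] right=['B'] parent=Z

Answer: Z(J(Q(R) F(O H) V) B)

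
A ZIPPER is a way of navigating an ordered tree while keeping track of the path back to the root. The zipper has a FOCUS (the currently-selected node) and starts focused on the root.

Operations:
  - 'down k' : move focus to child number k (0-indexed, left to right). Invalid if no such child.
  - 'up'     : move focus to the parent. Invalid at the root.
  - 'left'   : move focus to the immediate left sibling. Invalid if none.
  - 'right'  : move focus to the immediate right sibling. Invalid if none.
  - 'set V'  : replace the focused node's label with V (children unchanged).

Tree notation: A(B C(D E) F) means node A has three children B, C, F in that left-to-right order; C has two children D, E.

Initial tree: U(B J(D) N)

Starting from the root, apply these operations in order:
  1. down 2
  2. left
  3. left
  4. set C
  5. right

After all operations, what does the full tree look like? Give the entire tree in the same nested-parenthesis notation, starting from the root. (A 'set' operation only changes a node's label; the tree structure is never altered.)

Answer: U(C J(D) N)

Derivation:
Step 1 (down 2): focus=N path=2 depth=1 children=[] left=['B', 'J'] right=[] parent=U
Step 2 (left): focus=J path=1 depth=1 children=['D'] left=['B'] right=['N'] parent=U
Step 3 (left): focus=B path=0 depth=1 children=[] left=[] right=['J', 'N'] parent=U
Step 4 (set C): focus=C path=0 depth=1 children=[] left=[] right=['J', 'N'] parent=U
Step 5 (right): focus=J path=1 depth=1 children=['D'] left=['C'] right=['N'] parent=U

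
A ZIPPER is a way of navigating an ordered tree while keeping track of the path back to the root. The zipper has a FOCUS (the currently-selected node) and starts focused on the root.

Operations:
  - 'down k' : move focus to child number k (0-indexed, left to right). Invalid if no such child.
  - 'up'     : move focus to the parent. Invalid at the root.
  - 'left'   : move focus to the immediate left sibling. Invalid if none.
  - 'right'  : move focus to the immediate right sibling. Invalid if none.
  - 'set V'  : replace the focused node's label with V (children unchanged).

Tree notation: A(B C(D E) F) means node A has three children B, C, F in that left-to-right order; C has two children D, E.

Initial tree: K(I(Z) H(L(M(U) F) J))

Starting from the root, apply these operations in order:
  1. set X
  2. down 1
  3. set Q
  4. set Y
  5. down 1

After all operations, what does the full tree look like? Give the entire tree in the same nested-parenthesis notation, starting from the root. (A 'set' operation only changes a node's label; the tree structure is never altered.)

Answer: X(I(Z) Y(L(M(U) F) J))

Derivation:
Step 1 (set X): focus=X path=root depth=0 children=['I', 'H'] (at root)
Step 2 (down 1): focus=H path=1 depth=1 children=['L', 'J'] left=['I'] right=[] parent=X
Step 3 (set Q): focus=Q path=1 depth=1 children=['L', 'J'] left=['I'] right=[] parent=X
Step 4 (set Y): focus=Y path=1 depth=1 children=['L', 'J'] left=['I'] right=[] parent=X
Step 5 (down 1): focus=J path=1/1 depth=2 children=[] left=['L'] right=[] parent=Y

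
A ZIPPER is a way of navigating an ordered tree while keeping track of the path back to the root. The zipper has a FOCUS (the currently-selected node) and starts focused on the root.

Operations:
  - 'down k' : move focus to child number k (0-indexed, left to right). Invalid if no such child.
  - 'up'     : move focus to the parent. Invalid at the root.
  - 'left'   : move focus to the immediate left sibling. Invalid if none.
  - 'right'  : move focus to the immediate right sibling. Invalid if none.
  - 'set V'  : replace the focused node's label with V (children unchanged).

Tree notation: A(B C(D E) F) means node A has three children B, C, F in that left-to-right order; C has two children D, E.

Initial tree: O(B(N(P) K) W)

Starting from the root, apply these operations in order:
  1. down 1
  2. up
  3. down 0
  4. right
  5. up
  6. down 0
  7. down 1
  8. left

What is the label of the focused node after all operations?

Answer: N

Derivation:
Step 1 (down 1): focus=W path=1 depth=1 children=[] left=['B'] right=[] parent=O
Step 2 (up): focus=O path=root depth=0 children=['B', 'W'] (at root)
Step 3 (down 0): focus=B path=0 depth=1 children=['N', 'K'] left=[] right=['W'] parent=O
Step 4 (right): focus=W path=1 depth=1 children=[] left=['B'] right=[] parent=O
Step 5 (up): focus=O path=root depth=0 children=['B', 'W'] (at root)
Step 6 (down 0): focus=B path=0 depth=1 children=['N', 'K'] left=[] right=['W'] parent=O
Step 7 (down 1): focus=K path=0/1 depth=2 children=[] left=['N'] right=[] parent=B
Step 8 (left): focus=N path=0/0 depth=2 children=['P'] left=[] right=['K'] parent=B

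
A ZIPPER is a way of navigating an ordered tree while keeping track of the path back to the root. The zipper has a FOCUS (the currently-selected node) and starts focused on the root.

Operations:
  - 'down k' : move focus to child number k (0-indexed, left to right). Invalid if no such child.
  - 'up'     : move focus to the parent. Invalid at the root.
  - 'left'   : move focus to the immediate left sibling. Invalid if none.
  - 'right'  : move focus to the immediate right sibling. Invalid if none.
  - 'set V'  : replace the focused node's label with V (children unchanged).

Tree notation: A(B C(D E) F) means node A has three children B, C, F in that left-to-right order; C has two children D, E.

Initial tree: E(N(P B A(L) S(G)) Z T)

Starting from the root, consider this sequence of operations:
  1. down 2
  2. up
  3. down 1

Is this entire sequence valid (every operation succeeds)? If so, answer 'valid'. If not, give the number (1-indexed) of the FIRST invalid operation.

Step 1 (down 2): focus=T path=2 depth=1 children=[] left=['N', 'Z'] right=[] parent=E
Step 2 (up): focus=E path=root depth=0 children=['N', 'Z', 'T'] (at root)
Step 3 (down 1): focus=Z path=1 depth=1 children=[] left=['N'] right=['T'] parent=E

Answer: valid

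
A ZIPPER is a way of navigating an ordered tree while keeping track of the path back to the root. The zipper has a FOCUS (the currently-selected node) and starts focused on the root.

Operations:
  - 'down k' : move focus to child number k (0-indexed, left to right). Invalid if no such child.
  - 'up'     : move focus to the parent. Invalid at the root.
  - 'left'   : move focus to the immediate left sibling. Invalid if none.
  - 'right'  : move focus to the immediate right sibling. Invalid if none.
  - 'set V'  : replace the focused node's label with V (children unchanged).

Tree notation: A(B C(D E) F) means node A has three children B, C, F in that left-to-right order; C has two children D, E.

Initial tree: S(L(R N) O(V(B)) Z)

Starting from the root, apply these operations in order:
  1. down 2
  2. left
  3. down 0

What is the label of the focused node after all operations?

Answer: V

Derivation:
Step 1 (down 2): focus=Z path=2 depth=1 children=[] left=['L', 'O'] right=[] parent=S
Step 2 (left): focus=O path=1 depth=1 children=['V'] left=['L'] right=['Z'] parent=S
Step 3 (down 0): focus=V path=1/0 depth=2 children=['B'] left=[] right=[] parent=O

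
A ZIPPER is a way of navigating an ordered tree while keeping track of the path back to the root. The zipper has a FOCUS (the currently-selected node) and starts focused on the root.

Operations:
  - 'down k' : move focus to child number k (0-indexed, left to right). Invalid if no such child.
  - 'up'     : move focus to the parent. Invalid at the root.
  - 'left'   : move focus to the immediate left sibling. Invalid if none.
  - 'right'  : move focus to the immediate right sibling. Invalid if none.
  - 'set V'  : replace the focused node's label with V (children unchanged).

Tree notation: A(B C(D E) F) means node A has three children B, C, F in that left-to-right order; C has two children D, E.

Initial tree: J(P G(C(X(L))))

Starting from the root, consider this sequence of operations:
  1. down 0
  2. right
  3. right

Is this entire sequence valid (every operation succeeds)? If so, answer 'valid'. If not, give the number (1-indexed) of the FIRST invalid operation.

Step 1 (down 0): focus=P path=0 depth=1 children=[] left=[] right=['G'] parent=J
Step 2 (right): focus=G path=1 depth=1 children=['C'] left=['P'] right=[] parent=J
Step 3 (right): INVALID

Answer: 3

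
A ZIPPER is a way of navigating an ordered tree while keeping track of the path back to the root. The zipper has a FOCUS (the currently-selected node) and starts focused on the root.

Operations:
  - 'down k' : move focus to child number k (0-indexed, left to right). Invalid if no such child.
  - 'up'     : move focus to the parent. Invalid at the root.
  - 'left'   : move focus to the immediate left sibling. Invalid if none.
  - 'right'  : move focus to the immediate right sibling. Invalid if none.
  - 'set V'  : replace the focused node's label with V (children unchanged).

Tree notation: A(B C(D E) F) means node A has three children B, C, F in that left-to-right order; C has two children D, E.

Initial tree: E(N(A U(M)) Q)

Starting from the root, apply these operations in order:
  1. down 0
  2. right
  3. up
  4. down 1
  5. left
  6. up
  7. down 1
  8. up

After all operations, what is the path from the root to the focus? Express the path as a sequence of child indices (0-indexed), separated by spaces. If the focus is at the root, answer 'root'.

Step 1 (down 0): focus=N path=0 depth=1 children=['A', 'U'] left=[] right=['Q'] parent=E
Step 2 (right): focus=Q path=1 depth=1 children=[] left=['N'] right=[] parent=E
Step 3 (up): focus=E path=root depth=0 children=['N', 'Q'] (at root)
Step 4 (down 1): focus=Q path=1 depth=1 children=[] left=['N'] right=[] parent=E
Step 5 (left): focus=N path=0 depth=1 children=['A', 'U'] left=[] right=['Q'] parent=E
Step 6 (up): focus=E path=root depth=0 children=['N', 'Q'] (at root)
Step 7 (down 1): focus=Q path=1 depth=1 children=[] left=['N'] right=[] parent=E
Step 8 (up): focus=E path=root depth=0 children=['N', 'Q'] (at root)

Answer: root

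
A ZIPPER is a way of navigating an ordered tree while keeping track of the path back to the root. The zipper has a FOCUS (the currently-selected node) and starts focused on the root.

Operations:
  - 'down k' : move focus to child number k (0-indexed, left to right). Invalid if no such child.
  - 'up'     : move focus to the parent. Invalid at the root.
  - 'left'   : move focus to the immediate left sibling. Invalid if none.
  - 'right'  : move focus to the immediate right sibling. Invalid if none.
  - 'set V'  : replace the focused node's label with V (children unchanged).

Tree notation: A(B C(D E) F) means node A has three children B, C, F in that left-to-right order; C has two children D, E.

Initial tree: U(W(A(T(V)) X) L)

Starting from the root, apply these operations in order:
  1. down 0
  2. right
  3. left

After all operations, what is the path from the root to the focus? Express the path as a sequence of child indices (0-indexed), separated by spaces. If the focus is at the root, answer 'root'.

Step 1 (down 0): focus=W path=0 depth=1 children=['A', 'X'] left=[] right=['L'] parent=U
Step 2 (right): focus=L path=1 depth=1 children=[] left=['W'] right=[] parent=U
Step 3 (left): focus=W path=0 depth=1 children=['A', 'X'] left=[] right=['L'] parent=U

Answer: 0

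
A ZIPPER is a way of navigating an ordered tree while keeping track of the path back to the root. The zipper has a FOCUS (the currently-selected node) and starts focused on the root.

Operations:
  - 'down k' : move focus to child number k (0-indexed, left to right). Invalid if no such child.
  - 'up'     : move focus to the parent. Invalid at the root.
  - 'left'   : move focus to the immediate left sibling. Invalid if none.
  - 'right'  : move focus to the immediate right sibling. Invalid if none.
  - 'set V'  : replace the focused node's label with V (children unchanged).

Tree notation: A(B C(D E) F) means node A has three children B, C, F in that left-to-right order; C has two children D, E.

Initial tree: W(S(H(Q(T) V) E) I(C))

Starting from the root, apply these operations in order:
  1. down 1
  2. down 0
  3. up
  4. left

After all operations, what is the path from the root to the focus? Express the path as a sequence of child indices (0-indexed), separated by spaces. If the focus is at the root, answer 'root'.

Answer: 0

Derivation:
Step 1 (down 1): focus=I path=1 depth=1 children=['C'] left=['S'] right=[] parent=W
Step 2 (down 0): focus=C path=1/0 depth=2 children=[] left=[] right=[] parent=I
Step 3 (up): focus=I path=1 depth=1 children=['C'] left=['S'] right=[] parent=W
Step 4 (left): focus=S path=0 depth=1 children=['H', 'E'] left=[] right=['I'] parent=W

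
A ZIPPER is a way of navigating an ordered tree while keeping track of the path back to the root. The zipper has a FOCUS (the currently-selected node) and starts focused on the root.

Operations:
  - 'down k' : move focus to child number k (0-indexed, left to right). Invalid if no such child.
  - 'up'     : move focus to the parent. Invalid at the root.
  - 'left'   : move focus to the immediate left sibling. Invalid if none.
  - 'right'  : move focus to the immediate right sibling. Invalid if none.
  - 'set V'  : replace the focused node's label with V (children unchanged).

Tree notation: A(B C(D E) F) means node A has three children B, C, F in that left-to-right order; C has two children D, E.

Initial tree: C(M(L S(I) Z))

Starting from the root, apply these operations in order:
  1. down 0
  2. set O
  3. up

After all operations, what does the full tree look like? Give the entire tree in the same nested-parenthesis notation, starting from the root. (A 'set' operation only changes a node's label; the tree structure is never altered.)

Step 1 (down 0): focus=M path=0 depth=1 children=['L', 'S', 'Z'] left=[] right=[] parent=C
Step 2 (set O): focus=O path=0 depth=1 children=['L', 'S', 'Z'] left=[] right=[] parent=C
Step 3 (up): focus=C path=root depth=0 children=['O'] (at root)

Answer: C(O(L S(I) Z))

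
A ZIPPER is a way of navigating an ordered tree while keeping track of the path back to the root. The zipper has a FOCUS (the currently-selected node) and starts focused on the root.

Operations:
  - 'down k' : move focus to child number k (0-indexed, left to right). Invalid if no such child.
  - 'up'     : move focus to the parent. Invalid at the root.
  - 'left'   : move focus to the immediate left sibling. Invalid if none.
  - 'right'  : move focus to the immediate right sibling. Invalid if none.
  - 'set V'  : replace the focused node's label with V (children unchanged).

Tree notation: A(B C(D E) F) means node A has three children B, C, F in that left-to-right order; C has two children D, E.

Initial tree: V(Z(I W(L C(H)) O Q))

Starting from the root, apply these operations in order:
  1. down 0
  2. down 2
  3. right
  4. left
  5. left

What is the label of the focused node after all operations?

Step 1 (down 0): focus=Z path=0 depth=1 children=['I', 'W', 'O', 'Q'] left=[] right=[] parent=V
Step 2 (down 2): focus=O path=0/2 depth=2 children=[] left=['I', 'W'] right=['Q'] parent=Z
Step 3 (right): focus=Q path=0/3 depth=2 children=[] left=['I', 'W', 'O'] right=[] parent=Z
Step 4 (left): focus=O path=0/2 depth=2 children=[] left=['I', 'W'] right=['Q'] parent=Z
Step 5 (left): focus=W path=0/1 depth=2 children=['L', 'C'] left=['I'] right=['O', 'Q'] parent=Z

Answer: W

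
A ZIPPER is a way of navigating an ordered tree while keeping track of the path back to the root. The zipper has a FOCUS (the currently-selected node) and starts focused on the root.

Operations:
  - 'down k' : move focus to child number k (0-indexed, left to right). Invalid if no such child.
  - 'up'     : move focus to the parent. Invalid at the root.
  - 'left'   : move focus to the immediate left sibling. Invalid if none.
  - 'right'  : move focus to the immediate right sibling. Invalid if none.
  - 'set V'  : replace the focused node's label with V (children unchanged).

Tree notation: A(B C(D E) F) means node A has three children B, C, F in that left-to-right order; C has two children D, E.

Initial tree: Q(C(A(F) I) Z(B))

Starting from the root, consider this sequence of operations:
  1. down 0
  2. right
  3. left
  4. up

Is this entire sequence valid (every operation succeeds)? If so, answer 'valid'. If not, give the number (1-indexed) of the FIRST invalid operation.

Step 1 (down 0): focus=C path=0 depth=1 children=['A', 'I'] left=[] right=['Z'] parent=Q
Step 2 (right): focus=Z path=1 depth=1 children=['B'] left=['C'] right=[] parent=Q
Step 3 (left): focus=C path=0 depth=1 children=['A', 'I'] left=[] right=['Z'] parent=Q
Step 4 (up): focus=Q path=root depth=0 children=['C', 'Z'] (at root)

Answer: valid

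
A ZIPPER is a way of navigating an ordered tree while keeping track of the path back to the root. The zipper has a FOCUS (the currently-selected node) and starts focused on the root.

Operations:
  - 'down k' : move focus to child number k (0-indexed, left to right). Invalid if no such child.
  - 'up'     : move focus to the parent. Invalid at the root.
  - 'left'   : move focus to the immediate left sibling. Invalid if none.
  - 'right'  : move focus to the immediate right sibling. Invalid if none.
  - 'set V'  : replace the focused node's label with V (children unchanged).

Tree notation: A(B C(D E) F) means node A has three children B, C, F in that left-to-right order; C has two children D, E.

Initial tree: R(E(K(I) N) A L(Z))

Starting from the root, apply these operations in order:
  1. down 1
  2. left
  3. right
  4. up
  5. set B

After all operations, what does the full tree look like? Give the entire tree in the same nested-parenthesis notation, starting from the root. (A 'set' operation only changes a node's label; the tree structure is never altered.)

Answer: B(E(K(I) N) A L(Z))

Derivation:
Step 1 (down 1): focus=A path=1 depth=1 children=[] left=['E'] right=['L'] parent=R
Step 2 (left): focus=E path=0 depth=1 children=['K', 'N'] left=[] right=['A', 'L'] parent=R
Step 3 (right): focus=A path=1 depth=1 children=[] left=['E'] right=['L'] parent=R
Step 4 (up): focus=R path=root depth=0 children=['E', 'A', 'L'] (at root)
Step 5 (set B): focus=B path=root depth=0 children=['E', 'A', 'L'] (at root)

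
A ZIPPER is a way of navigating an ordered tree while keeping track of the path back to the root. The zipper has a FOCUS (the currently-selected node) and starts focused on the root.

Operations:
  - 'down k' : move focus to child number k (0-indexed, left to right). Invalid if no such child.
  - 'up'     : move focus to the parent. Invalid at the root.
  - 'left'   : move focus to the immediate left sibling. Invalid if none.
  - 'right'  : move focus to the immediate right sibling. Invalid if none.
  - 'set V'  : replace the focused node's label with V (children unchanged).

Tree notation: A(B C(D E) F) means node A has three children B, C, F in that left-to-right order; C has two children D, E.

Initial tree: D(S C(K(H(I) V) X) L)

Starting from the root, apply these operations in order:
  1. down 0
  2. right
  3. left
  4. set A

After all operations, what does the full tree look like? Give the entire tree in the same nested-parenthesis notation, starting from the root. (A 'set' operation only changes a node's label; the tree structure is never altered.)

Answer: D(A C(K(H(I) V) X) L)

Derivation:
Step 1 (down 0): focus=S path=0 depth=1 children=[] left=[] right=['C', 'L'] parent=D
Step 2 (right): focus=C path=1 depth=1 children=['K', 'X'] left=['S'] right=['L'] parent=D
Step 3 (left): focus=S path=0 depth=1 children=[] left=[] right=['C', 'L'] parent=D
Step 4 (set A): focus=A path=0 depth=1 children=[] left=[] right=['C', 'L'] parent=D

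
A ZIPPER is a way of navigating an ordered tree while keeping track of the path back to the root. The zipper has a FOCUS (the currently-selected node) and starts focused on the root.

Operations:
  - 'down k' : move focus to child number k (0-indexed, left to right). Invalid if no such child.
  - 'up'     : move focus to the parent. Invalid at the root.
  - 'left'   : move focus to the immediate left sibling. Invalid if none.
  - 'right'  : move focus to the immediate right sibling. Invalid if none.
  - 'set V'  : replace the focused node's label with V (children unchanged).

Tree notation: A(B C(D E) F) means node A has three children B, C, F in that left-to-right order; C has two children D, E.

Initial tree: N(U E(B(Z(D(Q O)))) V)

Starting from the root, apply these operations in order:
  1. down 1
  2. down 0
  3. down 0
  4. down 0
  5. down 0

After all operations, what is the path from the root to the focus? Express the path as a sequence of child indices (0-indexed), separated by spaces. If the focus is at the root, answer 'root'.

Answer: 1 0 0 0 0

Derivation:
Step 1 (down 1): focus=E path=1 depth=1 children=['B'] left=['U'] right=['V'] parent=N
Step 2 (down 0): focus=B path=1/0 depth=2 children=['Z'] left=[] right=[] parent=E
Step 3 (down 0): focus=Z path=1/0/0 depth=3 children=['D'] left=[] right=[] parent=B
Step 4 (down 0): focus=D path=1/0/0/0 depth=4 children=['Q', 'O'] left=[] right=[] parent=Z
Step 5 (down 0): focus=Q path=1/0/0/0/0 depth=5 children=[] left=[] right=['O'] parent=D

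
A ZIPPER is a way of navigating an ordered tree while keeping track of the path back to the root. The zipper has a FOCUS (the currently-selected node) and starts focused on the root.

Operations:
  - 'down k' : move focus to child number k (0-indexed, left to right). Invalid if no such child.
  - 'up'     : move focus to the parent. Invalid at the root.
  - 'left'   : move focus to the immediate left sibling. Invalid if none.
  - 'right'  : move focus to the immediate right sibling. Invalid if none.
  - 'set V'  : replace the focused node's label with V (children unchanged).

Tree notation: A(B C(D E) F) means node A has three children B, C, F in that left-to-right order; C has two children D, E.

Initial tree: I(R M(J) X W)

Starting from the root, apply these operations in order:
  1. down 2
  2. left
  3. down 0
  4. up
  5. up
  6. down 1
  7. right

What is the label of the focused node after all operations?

Answer: X

Derivation:
Step 1 (down 2): focus=X path=2 depth=1 children=[] left=['R', 'M'] right=['W'] parent=I
Step 2 (left): focus=M path=1 depth=1 children=['J'] left=['R'] right=['X', 'W'] parent=I
Step 3 (down 0): focus=J path=1/0 depth=2 children=[] left=[] right=[] parent=M
Step 4 (up): focus=M path=1 depth=1 children=['J'] left=['R'] right=['X', 'W'] parent=I
Step 5 (up): focus=I path=root depth=0 children=['R', 'M', 'X', 'W'] (at root)
Step 6 (down 1): focus=M path=1 depth=1 children=['J'] left=['R'] right=['X', 'W'] parent=I
Step 7 (right): focus=X path=2 depth=1 children=[] left=['R', 'M'] right=['W'] parent=I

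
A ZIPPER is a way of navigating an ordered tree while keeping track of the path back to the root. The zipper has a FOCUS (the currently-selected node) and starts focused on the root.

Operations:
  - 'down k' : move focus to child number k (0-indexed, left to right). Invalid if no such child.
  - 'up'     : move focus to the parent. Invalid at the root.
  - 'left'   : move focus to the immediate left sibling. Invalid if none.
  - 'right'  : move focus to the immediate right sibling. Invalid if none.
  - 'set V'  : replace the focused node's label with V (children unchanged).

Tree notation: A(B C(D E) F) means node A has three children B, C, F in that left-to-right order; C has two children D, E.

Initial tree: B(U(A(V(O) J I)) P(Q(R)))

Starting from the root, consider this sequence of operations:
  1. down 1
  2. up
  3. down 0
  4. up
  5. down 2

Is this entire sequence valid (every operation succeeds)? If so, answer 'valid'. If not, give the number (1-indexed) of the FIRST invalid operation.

Step 1 (down 1): focus=P path=1 depth=1 children=['Q'] left=['U'] right=[] parent=B
Step 2 (up): focus=B path=root depth=0 children=['U', 'P'] (at root)
Step 3 (down 0): focus=U path=0 depth=1 children=['A'] left=[] right=['P'] parent=B
Step 4 (up): focus=B path=root depth=0 children=['U', 'P'] (at root)
Step 5 (down 2): INVALID

Answer: 5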